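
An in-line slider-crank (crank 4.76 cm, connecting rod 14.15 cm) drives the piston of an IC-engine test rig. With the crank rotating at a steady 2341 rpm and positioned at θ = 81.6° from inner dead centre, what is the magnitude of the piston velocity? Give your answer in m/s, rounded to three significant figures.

ω = 2π·2341/60 = 245.1 rad/s
For an in-line slider-crank, x = r cosθ + √(L² − r² sin²θ), so v = −rω sinθ·[1 + r cosθ/√(L² − r² sin²θ)].
With r = 0.0476 m, L = 0.1415 m, θ = 81.6°: √(L² − r² sin²θ) = 0.13343 m.
v = −0.0476·245.1·0.98927·[1 + 0.0476·0.14608/0.13343] = -12.145 m/s.
|v| = 12.145 m/s.

12.1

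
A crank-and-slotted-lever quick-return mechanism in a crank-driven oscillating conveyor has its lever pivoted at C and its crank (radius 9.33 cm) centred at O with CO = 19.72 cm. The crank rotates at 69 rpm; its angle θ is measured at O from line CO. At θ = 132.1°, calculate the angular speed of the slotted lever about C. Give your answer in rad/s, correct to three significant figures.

1.14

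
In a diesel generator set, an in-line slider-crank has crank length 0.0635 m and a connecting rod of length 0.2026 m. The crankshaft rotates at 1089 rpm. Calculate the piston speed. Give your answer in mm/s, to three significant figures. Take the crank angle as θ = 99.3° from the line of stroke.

6770

ω = 2π·1089/60 = 114 rad/s
For an in-line slider-crank, x = r cosθ + √(L² − r² sin²θ), so v = −rω sinθ·[1 + r cosθ/√(L² − r² sin²θ)].
With r = 0.0635 m, L = 0.2026 m, θ = 99.3°: √(L² − r² sin²θ) = 0.19267 m.
v = −0.0635·114·0.98686·[1 + 0.0635·-0.16160/0.19267] = -6.7657 m/s.
|v| = 6.7657 m/s = 6765.7 mm/s.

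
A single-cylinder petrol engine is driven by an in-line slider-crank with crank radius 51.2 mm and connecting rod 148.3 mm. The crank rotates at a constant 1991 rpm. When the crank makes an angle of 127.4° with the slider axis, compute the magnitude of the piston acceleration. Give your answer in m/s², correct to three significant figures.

ω = 2π·1991/60 = 208.5 rad/s
x(θ) = r cosθ + √(L² − r² sin²θ); with ω constant, a = ω²·d²x/dθ².
d²x/dθ² = −r cosθ − r²(cos2θ)/√u − r⁴ sin²2θ/(4u^{3/2}),  u = L² − r² sin²θ = 0.0203385 m².
Substituting r = 0.0512 m, L = 0.1483 m, θ = 127.4°: d²x/dθ² = +0.035365 m.
a = ω²·d²x/dθ² = (208.5)²·(+0.035365) = +1537.4 m/s²;  |a| = 1537.4 m/s².

1540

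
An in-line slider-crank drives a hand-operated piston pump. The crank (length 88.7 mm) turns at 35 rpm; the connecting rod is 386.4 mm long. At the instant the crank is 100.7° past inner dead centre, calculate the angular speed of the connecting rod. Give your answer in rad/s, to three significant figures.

ω = 3.665 rad/s (converted from 35 rpm).
The rod makes angle φ with the slider axis where L sinφ = r sinθ; differentiating, L cosφ·φ̇ = r ω cosθ.
L cosφ = √(L² − r² sin²θ) = 0.37644 m.
|ω_rod| = r ω |cosθ| / √(L² − r² sin²θ) = 0.0887·3.665·0.18567/0.37644 = 0.16035 rad/s.

0.160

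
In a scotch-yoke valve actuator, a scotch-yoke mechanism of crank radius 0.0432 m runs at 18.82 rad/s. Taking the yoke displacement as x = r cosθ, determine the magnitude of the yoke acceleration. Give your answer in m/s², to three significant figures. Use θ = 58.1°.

8.09

ω = 18.82 rad/s
x = r cosθ ⇒ ẍ = −rω² cosθ (ω constant).
|a| = rω²|cosθ| = 0.0432·(18.82)²·|cos 58.1°| = 8.0857 m/s².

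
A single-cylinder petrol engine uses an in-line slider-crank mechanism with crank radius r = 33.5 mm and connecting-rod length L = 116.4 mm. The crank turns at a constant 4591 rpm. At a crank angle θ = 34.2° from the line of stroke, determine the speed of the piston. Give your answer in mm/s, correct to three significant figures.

11200

ω = 2π·4591/60 = 480.8 rad/s
For an in-line slider-crank, x = r cosθ + √(L² − r² sin²θ), so v = −rω sinθ·[1 + r cosθ/√(L² − r² sin²θ)].
With r = 0.0335 m, L = 0.1164 m, θ = 34.2°: √(L² − r² sin²θ) = 0.11487 m.
v = −0.0335·480.8·0.56208·[1 + 0.0335·0.82708/0.11487] = -11.236 m/s.
|v| = 11.236 m/s = 11236 mm/s.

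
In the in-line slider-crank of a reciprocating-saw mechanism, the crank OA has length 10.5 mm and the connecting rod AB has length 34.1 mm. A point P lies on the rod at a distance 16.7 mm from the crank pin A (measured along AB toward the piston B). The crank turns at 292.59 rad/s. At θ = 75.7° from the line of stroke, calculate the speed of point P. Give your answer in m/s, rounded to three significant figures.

ω = 292.6 rad/s.  Crank-pin speed |V_A| = rω = 3.0722 m/s, perpendicular to OA.
Rod angle: sinφ = −(r/L) sinθ ⇒ φ = -17.360°; ω_rod = −rω cosθ/√(L²−r²sin²θ) = -23.315 rad/s.
V_P = V_A + ω_rod × AP, with AP = 0.0167 m along the rod.
Components: V_Px = −rω sinθ − a·ω_rod·sinφ = -3.0932 m/s;  V_Py = rω cosθ + a·ω_rod·cosφ = +0.3872 m/s.
|V_P| = √(V_Px² + V_Py²) = 3.1173 m/s.

3.12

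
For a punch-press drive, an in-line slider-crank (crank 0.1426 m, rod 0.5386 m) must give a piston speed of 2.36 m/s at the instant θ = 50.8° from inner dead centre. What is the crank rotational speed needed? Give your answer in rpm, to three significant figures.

For an in-line slider-crank, |v_piston| = rω|sinθ|·[1 + r cosθ/√(L² − r² sin²θ)].
With r = 0.1426 m, L = 0.5386 m, θ = 50.8°: the bracketed kinematic factor |dx/dθ| = 0.1294 m.
ω = v/|dx/dθ| = 2.36/0.1294 = 18.238 rad/s.
N = 60ω/(2π) = 174.16 rpm.

174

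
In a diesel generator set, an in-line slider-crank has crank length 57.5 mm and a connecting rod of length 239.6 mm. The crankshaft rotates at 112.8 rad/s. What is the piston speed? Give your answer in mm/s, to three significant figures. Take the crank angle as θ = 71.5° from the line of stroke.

ω = 112.8 rad/s
For an in-line slider-crank, x = r cosθ + √(L² − r² sin²θ), so v = −rω sinθ·[1 + r cosθ/√(L² − r² sin²θ)].
With r = 0.0575 m, L = 0.2396 m, θ = 71.5°: √(L² − r² sin²θ) = 0.23331 m.
v = −0.0575·112.8·0.94832·[1 + 0.0575·0.31730/0.23331] = -6.6318 m/s.
|v| = 6.6318 m/s = 6631.8 mm/s.

6630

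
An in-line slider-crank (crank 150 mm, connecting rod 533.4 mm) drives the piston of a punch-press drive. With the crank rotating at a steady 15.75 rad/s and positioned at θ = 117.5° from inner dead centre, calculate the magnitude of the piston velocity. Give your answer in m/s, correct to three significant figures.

ω = 15.75 rad/s
For an in-line slider-crank, x = r cosθ + √(L² − r² sin²θ), so v = −rω sinθ·[1 + r cosθ/√(L² − r² sin²θ)].
With r = 0.15 m, L = 0.5334 m, θ = 117.5°: √(L² − r² sin²θ) = 0.51654 m.
v = −0.15·15.75·0.88701·[1 + 0.15·-0.46175/0.51654] = -1.8146 m/s.
|v| = 1.8146 m/s.

1.81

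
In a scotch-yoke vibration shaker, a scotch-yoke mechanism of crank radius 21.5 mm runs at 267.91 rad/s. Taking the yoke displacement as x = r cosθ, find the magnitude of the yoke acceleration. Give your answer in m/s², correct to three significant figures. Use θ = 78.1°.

318

ω = 267.9 rad/s
x = r cosθ ⇒ ẍ = −rω² cosθ (ω constant).
|a| = rω²|cosθ| = 0.0215·(267.9)²·|cos 78.1°| = 318.21 m/s².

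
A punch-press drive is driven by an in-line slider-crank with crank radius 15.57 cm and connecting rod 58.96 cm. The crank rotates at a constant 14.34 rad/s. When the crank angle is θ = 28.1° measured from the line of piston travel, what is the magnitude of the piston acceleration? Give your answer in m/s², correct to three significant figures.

ω = 14.34 rad/s
x(θ) = r cosθ + √(L² − r² sin²θ); with ω constant, a = ω²·d²x/dθ².
d²x/dθ² = −r cosθ − r²(cos2θ)/√u − r⁴ sin²2θ/(4u^{3/2}),  u = L² − r² sin²θ = 0.34225 m².
Substituting r = 0.1557 m, L = 0.5896 m, θ = 28.1°: d²x/dθ² = -0.16091 m.
a = ω²·d²x/dθ² = (14.34)²·(-0.16091) = -33.088 m/s²;  |a| = 33.088 m/s².

33.1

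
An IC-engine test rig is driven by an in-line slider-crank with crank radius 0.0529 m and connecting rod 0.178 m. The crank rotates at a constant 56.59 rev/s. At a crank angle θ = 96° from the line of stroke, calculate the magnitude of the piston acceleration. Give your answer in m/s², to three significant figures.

ω = 2π·56.6 = 355.6 rad/s
x(θ) = r cosθ + √(L² − r² sin²θ); with ω constant, a = ω²·d²x/dθ².
d²x/dθ² = −r cosθ − r²(cos2θ)/√u − r⁴ sin²2θ/(4u^{3/2}),  u = L² − r² sin²θ = 0.0289162 m².
Substituting r = 0.0529 m, L = 0.178 m, θ = 96°: d²x/dθ² = +0.021609 m.
a = ω²·d²x/dθ² = (355.6)²·(+0.021609) = +2732 m/s²;  |a| = 2732 m/s².

2730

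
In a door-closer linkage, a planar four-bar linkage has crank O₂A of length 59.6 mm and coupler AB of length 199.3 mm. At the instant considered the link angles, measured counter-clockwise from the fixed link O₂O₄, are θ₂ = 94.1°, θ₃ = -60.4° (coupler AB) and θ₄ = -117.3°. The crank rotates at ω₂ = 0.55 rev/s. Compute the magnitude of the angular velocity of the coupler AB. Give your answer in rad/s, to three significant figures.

ω₂ = 3.456 rad/s (from 0.55 rev/s).
Differentiating the loop-closure r₂e^{iθ₂}+r₃e^{iθ₃}=r₁+r₄e^{iθ₄} gives r₂ω₂e^{iθ₂}+r₃ω₃e^{iθ₃}=r₄ω₄e^{iθ₄}.
Eliminating the other unknown: ω₃ = r₂ω₂ sin(θ₄−θ₂) / [r₃ sin(θ₃−θ₄)].
Numerator sine = +0.52101; denominator sine = +0.83772.
Result = 0.0596·3.456·(+0.52101) / (0.1993·(+0.83772)) = +0.64273 rad/s; magnitude 0.64273 rad/s.

0.643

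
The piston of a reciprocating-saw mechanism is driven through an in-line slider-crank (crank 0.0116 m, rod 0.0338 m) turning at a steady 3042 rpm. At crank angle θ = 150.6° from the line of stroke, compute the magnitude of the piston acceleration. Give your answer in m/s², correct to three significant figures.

804

ω = 2π·3042/60 = 318.6 rad/s
x(θ) = r cosθ + √(L² − r² sin²θ); with ω constant, a = ω²·d²x/dθ².
d²x/dθ² = −r cosθ − r²(cos2θ)/√u − r⁴ sin²2θ/(4u^{3/2}),  u = L² − r² sin²θ = 0.00111001 m².
Substituting r = 0.0116 m, L = 0.0338 m, θ = 150.6°: d²x/dθ² = +0.0079243 m.
a = ω²·d²x/dθ² = (318.6)²·(+0.0079243) = +804.15 m/s²;  |a| = 804.15 m/s².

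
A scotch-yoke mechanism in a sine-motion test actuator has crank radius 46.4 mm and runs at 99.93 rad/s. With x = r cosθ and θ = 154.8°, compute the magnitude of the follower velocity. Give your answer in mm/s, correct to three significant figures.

ω = 99.93 rad/s
x = r cosθ ⇒ ẋ = −rω sinθ.
|v| = rω|sinθ| = 0.0464·99.93·|sin 154.8°| = 1.9742 m/s = 1974.2 mm/s.

1970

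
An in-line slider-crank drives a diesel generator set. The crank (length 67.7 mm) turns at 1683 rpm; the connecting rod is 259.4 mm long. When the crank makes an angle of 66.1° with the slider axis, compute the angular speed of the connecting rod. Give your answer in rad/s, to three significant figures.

ω = 176.2 rad/s (converted from 1683 rpm).
The rod makes angle φ with the slider axis where L sinφ = r sinθ; differentiating, L cosφ·φ̇ = r ω cosθ.
L cosφ = √(L² − r² sin²θ) = 0.25191 m.
|ω_rod| = r ω |cosθ| / √(L² − r² sin²θ) = 0.0677·176.2·0.40514/0.25191 = 19.19 rad/s.

19.2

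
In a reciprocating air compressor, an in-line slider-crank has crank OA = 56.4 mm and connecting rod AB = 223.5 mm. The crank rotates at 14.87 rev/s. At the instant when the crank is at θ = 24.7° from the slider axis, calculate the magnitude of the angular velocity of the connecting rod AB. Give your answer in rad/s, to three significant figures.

ω = 93.43 rad/s (converted from 14.87 rev/s).
The rod makes angle φ with the slider axis where L sinφ = r sinθ; differentiating, L cosφ·φ̇ = r ω cosθ.
L cosφ = √(L² − r² sin²θ) = 0.22225 m.
|ω_rod| = r ω |cosθ| / √(L² − r² sin²θ) = 0.0564·93.43·0.90851/0.22225 = 21.54 rad/s.

21.5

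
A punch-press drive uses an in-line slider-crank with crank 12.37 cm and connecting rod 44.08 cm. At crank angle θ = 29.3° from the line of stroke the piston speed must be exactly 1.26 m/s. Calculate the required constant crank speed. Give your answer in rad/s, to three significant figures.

For an in-line slider-crank, |v_piston| = rω|sinθ|·[1 + r cosθ/√(L² − r² sin²θ)].
With r = 0.1237 m, L = 0.4408 m, θ = 29.3°: the bracketed kinematic factor |dx/dθ| = 0.075493 m.
ω = v/|dx/dθ| = 1.26/0.075493 = 16.69 rad/s.

16.7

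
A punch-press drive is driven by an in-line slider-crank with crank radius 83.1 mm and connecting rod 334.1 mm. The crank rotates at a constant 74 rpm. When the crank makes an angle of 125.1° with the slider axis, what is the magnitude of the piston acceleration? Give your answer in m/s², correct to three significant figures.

ω = 2π·74/60 = 7.749 rad/s
x(θ) = r cosθ + √(L² − r² sin²θ); with ω constant, a = ω²·d²x/dθ².
d²x/dθ² = −r cosθ − r²(cos2θ)/√u − r⁴ sin²2θ/(4u^{3/2}),  u = L² − r² sin²θ = 0.107 m².
Substituting r = 0.0831 m, L = 0.3341 m, θ = 125.1°: d²x/dθ² = +0.054633 m.
a = ω²·d²x/dθ² = (7.749)²·(+0.054633) = +3.2807 m/s²;  |a| = 3.2807 m/s².

3.28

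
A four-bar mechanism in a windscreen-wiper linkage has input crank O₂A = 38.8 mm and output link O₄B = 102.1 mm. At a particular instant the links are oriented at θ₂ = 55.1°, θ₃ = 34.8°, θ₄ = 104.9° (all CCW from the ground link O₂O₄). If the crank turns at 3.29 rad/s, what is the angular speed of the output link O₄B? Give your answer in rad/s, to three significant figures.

ω₂ = 3.29 rad/s
Differentiating the loop-closure r₂e^{iθ₂}+r₃e^{iθ₃}=r₁+r₄e^{iθ₄} gives r₂ω₂e^{iθ₂}+r₃ω₃e^{iθ₃}=r₄ω₄e^{iθ₄}.
Eliminating the other unknown: ω₄ = r₂ω₂ sin(θ₂−θ₃) / [r₄ sin(θ₄−θ₃)].
Numerator sine = +0.34694; denominator sine = +0.94029.
Result = 0.0388·3.29·(+0.34694) / (0.1021·(+0.94029)) = +0.46131 rad/s; magnitude 0.46131 rad/s.

0.461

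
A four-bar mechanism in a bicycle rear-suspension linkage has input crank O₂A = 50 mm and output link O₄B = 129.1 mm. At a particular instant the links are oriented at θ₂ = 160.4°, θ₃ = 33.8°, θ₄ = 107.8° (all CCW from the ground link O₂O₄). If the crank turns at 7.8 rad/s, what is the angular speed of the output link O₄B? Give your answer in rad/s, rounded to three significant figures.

2.52

ω₂ = 7.8 rad/s
Differentiating the loop-closure r₂e^{iθ₂}+r₃e^{iθ₃}=r₁+r₄e^{iθ₄} gives r₂ω₂e^{iθ₂}+r₃ω₃e^{iθ₃}=r₄ω₄e^{iθ₄}.
Eliminating the other unknown: ω₄ = r₂ω₂ sin(θ₂−θ₃) / [r₄ sin(θ₄−θ₃)].
Numerator sine = +0.80282; denominator sine = +0.96126.
Result = 0.05·7.8·(+0.80282) / (0.1291·(+0.96126)) = +2.523 rad/s; magnitude 2.523 rad/s.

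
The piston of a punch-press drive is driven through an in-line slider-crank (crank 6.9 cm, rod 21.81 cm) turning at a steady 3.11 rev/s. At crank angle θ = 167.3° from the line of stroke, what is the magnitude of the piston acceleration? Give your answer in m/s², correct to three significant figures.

ω = 2π·3.11 = 19.54 rad/s
x(θ) = r cosθ + √(L² − r² sin²θ); with ω constant, a = ω²·d²x/dθ².
d²x/dθ² = −r cosθ − r²(cos2θ)/√u − r⁴ sin²2θ/(4u^{3/2}),  u = L² − r² sin²θ = 0.0473375 m².
Substituting r = 0.069 m, L = 0.2181 m, θ = 167.3°: d²x/dθ² = +0.047443 m.
a = ω²·d²x/dθ² = (19.54)²·(+0.047443) = +18.116 m/s²;  |a| = 18.116 m/s².

18.1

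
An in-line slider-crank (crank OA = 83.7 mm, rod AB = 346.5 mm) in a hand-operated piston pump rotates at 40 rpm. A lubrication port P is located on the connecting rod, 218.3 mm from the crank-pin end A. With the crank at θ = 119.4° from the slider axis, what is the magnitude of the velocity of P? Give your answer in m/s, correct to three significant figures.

ω = 4.189 rad/s.  Crank-pin speed |V_A| = rω = 0.3506 m/s, perpendicular to OA.
Rod angle: sinφ = −(r/L) sinθ ⇒ φ = -12.149°; ω_rod = −rω cosθ/√(L²−r²sin²θ) = +0.50809 rad/s.
V_P = V_A + ω_rod × AP, with AP = 0.2183 m along the rod.
Components: V_Px = −rω sinθ − a·ω_rod·sinφ = -0.28211 m/s;  V_Py = rω cosθ + a·ω_rod·cosφ = -0.063679 m/s.
|V_P| = √(V_Px² + V_Py²) = 0.2892 m/s.

0.289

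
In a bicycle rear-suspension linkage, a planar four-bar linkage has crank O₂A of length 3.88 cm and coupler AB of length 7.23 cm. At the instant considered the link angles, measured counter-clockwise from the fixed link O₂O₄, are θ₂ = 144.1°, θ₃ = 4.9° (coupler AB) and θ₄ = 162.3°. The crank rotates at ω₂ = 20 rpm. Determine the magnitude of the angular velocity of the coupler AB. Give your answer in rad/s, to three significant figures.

0.913

ω₂ = 2.094 rad/s (from 20 rpm).
Differentiating the loop-closure r₂e^{iθ₂}+r₃e^{iθ₃}=r₁+r₄e^{iθ₄} gives r₂ω₂e^{iθ₂}+r₃ω₃e^{iθ₃}=r₄ω₄e^{iθ₄}.
Eliminating the other unknown: ω₃ = r₂ω₂ sin(θ₄−θ₂) / [r₃ sin(θ₃−θ₄)].
Numerator sine = +0.31233; denominator sine = -0.38430.
Result = 0.0388·2.094·(+0.31233) / (0.0723·(-0.38430)) = -0.9135 rad/s; magnitude 0.9135 rad/s.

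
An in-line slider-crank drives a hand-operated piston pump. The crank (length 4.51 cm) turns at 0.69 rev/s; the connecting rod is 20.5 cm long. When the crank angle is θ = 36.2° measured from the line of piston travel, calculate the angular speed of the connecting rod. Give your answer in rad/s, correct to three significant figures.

ω = 4.335 rad/s (converted from 0.69 rev/s).
The rod makes angle φ with the slider axis where L sinφ = r sinθ; differentiating, L cosφ·φ̇ = r ω cosθ.
L cosφ = √(L² − r² sin²θ) = 0.20326 m.
|ω_rod| = r ω |cosθ| / √(L² − r² sin²θ) = 0.0451·4.335·0.80696/0.20326 = 0.77625 rad/s.

0.776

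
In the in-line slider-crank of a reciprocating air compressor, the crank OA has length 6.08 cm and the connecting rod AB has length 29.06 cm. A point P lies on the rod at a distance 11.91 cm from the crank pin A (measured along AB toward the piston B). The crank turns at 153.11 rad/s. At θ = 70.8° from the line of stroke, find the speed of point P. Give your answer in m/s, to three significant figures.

ω = 153.1 rad/s.  Crank-pin speed |V_A| = rω = 9.3091 m/s, perpendicular to OA.
Rod angle: sinφ = −(r/L) sinθ ⇒ φ = -11.396°; ω_rod = −rω cosθ/√(L²−r²sin²θ) = -10.747 rad/s.
V_P = V_A + ω_rod × AP, with AP = 0.1191 m along the rod.
Components: V_Px = −rω sinθ − a·ω_rod·sinφ = -9.0442 m/s;  V_Py = rω cosθ + a·ω_rod·cosφ = +1.8067 m/s.
|V_P| = √(V_Px² + V_Py²) = 9.2229 m/s.

9.22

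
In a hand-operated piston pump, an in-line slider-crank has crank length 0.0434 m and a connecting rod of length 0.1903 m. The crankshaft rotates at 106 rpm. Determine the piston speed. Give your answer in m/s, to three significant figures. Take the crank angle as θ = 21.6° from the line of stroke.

ω = 2π·106/60 = 11.1 rad/s
For an in-line slider-crank, x = r cosθ + √(L² − r² sin²θ), so v = −rω sinθ·[1 + r cosθ/√(L² − r² sin²θ)].
With r = 0.0434 m, L = 0.1903 m, θ = 21.6°: √(L² − r² sin²θ) = 0.18963 m.
v = −0.0434·11.1·0.36812·[1 + 0.0434·0.92978/0.18963] = -0.21508 m/s.
|v| = 0.21508 m/s.

0.215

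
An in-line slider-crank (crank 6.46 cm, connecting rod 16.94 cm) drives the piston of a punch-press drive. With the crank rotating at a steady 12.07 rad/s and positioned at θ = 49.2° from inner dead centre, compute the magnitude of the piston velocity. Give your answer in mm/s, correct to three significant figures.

744

ω = 12.07 rad/s
For an in-line slider-crank, x = r cosθ + √(L² − r² sin²θ), so v = −rω sinθ·[1 + r cosθ/√(L² − r² sin²θ)].
With r = 0.0646 m, L = 0.1694 m, θ = 49.2°: √(L² − r² sin²θ) = 0.16219 m.
v = −0.0646·12.07·0.75700·[1 + 0.0646·0.65342/0.16219] = -0.74386 m/s.
|v| = 0.74386 m/s = 743.86 mm/s.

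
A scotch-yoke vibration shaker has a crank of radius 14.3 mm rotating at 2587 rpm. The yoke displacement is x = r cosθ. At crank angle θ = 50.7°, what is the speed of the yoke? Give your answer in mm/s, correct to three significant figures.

ω = 270.9 rad/s (from 2587 rpm).
x = r cosθ ⇒ ẋ = −rω sinθ.
|v| = rω|sinθ| = 0.0143·270.9·|sin 50.7°| = 2.9979 m/s = 2997.9 mm/s.

3000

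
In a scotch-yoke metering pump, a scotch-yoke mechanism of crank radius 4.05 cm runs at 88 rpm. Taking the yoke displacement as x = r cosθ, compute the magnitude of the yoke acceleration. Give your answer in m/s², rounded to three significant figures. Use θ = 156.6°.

3.16

ω = 9.215 rad/s (from 88 rpm).
x = r cosθ ⇒ ẍ = −rω² cosθ (ω constant).
|a| = rω²|cosθ| = 0.0405·(9.215)²·|cos 156.6°| = 3.1565 m/s².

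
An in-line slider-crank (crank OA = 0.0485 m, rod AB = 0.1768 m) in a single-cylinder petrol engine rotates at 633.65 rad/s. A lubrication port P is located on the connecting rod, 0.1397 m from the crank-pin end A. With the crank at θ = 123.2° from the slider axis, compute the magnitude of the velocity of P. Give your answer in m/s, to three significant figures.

22.9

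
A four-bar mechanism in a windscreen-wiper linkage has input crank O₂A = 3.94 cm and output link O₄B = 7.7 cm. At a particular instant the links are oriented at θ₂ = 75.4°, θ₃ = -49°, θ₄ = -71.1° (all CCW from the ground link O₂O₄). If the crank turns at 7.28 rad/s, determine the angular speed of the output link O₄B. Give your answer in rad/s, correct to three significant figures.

8.17

ω₂ = 7.28 rad/s
Differentiating the loop-closure r₂e^{iθ₂}+r₃e^{iθ₃}=r₁+r₄e^{iθ₄} gives r₂ω₂e^{iθ₂}+r₃ω₃e^{iθ₃}=r₄ω₄e^{iθ₄}.
Eliminating the other unknown: ω₄ = r₂ω₂ sin(θ₂−θ₃) / [r₄ sin(θ₄−θ₃)].
Numerator sine = +0.82511; denominator sine = -0.37622.
Result = 0.0394·7.28·(+0.82511) / (0.077·(-0.37622)) = -8.1697 rad/s; magnitude 8.1697 rad/s.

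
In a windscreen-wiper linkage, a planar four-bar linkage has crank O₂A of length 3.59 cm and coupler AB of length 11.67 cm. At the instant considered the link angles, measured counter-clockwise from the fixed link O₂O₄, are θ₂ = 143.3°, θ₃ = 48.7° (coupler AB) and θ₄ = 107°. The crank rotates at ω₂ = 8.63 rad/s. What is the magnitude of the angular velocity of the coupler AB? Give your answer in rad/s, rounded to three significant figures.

1.85

ω₂ = 8.63 rad/s
Differentiating the loop-closure r₂e^{iθ₂}+r₃e^{iθ₃}=r₁+r₄e^{iθ₄} gives r₂ω₂e^{iθ₂}+r₃ω₃e^{iθ₃}=r₄ω₄e^{iθ₄}.
Eliminating the other unknown: ω₃ = r₂ω₂ sin(θ₄−θ₂) / [r₃ sin(θ₃−θ₄)].
Numerator sine = -0.59201; denominator sine = -0.85081.
Result = 0.0359·8.63·(-0.59201) / (0.1167·(-0.85081)) = +1.8473 rad/s; magnitude 1.8473 rad/s.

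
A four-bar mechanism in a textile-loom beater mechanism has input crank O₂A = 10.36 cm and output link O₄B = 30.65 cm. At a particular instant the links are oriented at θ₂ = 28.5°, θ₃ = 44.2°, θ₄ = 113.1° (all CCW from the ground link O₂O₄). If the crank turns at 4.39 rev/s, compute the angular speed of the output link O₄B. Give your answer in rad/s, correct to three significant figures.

2.70

ω₂ = 27.58 rad/s (from 4.39 rev/s).
Differentiating the loop-closure r₂e^{iθ₂}+r₃e^{iθ₃}=r₁+r₄e^{iθ₄} gives r₂ω₂e^{iθ₂}+r₃ω₃e^{iθ₃}=r₄ω₄e^{iθ₄}.
Eliminating the other unknown: ω₄ = r₂ω₂ sin(θ₂−θ₃) / [r₄ sin(θ₄−θ₃)].
Numerator sine = -0.27060; denominator sine = +0.93295.
Result = 0.1036·27.58·(-0.27060) / (0.3065·(+0.93295)) = -2.7042 rad/s; magnitude 2.7042 rad/s.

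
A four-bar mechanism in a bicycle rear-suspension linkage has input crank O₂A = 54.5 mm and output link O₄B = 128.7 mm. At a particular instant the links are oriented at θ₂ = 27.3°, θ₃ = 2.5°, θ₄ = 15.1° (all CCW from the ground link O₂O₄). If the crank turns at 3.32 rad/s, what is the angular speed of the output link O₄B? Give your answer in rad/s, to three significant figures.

2.70

ω₂ = 3.32 rad/s
Differentiating the loop-closure r₂e^{iθ₂}+r₃e^{iθ₃}=r₁+r₄e^{iθ₄} gives r₂ω₂e^{iθ₂}+r₃ω₃e^{iθ₃}=r₄ω₄e^{iθ₄}.
Eliminating the other unknown: ω₄ = r₂ω₂ sin(θ₂−θ₃) / [r₄ sin(θ₄−θ₃)].
Numerator sine = +0.41945; denominator sine = +0.21814.
Result = 0.0545·3.32·(+0.41945) / (0.1287·(+0.21814)) = +2.7033 rad/s; magnitude 2.7033 rad/s.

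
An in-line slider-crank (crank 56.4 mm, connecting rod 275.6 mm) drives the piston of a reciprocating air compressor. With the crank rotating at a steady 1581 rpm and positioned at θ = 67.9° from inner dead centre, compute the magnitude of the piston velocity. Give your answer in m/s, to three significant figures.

ω = 2π·1581/60 = 165.6 rad/s
For an in-line slider-crank, x = r cosθ + √(L² − r² sin²θ), so v = −rω sinθ·[1 + r cosθ/√(L² − r² sin²θ)].
With r = 0.0564 m, L = 0.2756 m, θ = 67.9°: √(L² − r² sin²θ) = 0.2706 m.
v = −0.0564·165.6·0.92653·[1 + 0.0564·0.37622/0.2706] = -9.3301 m/s.
|v| = 9.3301 m/s.

9.33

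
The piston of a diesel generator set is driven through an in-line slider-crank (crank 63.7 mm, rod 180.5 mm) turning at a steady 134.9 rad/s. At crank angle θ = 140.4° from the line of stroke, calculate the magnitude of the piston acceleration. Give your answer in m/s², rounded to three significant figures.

ω = 134.9 rad/s
x(θ) = r cosθ + √(L² − r² sin²θ); with ω constant, a = ω²·d²x/dθ².
d²x/dθ² = −r cosθ − r²(cos2θ)/√u − r⁴ sin²2θ/(4u^{3/2}),  u = L² − r² sin²θ = 0.0309316 m².
Substituting r = 0.0637 m, L = 0.1805 m, θ = 140.4°: d²x/dθ² = +0.044028 m.
a = ω²·d²x/dθ² = (134.9)²·(+0.044028) = +801.23 m/s²;  |a| = 801.23 m/s².

801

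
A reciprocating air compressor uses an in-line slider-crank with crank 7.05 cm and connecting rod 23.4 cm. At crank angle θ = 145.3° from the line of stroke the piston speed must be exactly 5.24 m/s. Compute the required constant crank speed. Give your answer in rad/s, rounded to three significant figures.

For an in-line slider-crank, |v_piston| = rω|sinθ|·[1 + r cosθ/√(L² − r² sin²θ)].
With r = 0.0705 m, L = 0.234 m, θ = 145.3°: the bracketed kinematic factor |dx/dθ| = 0.030044 m.
ω = v/|dx/dθ| = 5.24/0.030044 = 174.41 rad/s.

174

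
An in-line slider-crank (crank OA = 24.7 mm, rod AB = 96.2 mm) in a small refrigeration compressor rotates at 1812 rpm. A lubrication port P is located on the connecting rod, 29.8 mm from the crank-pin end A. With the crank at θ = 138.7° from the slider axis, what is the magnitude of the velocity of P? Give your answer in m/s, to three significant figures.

ω = 189.8 rad/s.  Crank-pin speed |V_A| = rω = 4.6869 m/s, perpendicular to OA.
Rod angle: sinφ = −(r/L) sinθ ⇒ φ = -9.756°; ω_rod = −rω cosθ/√(L²−r²sin²θ) = +37.139 rad/s.
V_P = V_A + ω_rod × AP, with AP = 0.0298 m along the rod.
Components: V_Px = −rω sinθ − a·ω_rod·sinφ = -2.9058 m/s;  V_Py = rω cosθ + a·ω_rod·cosφ = -2.4304 m/s.
|V_P| = √(V_Px² + V_Py²) = 3.7882 m/s.

3.79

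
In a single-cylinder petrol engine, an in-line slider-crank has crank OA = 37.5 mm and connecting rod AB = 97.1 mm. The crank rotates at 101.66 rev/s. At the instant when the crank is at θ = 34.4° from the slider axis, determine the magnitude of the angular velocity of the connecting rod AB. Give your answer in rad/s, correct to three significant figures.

ω = 638.7 rad/s (converted from 101.66 rev/s).
The rod makes angle φ with the slider axis where L sinφ = r sinθ; differentiating, L cosφ·φ̇ = r ω cosθ.
L cosφ = √(L² − r² sin²θ) = 0.09476 m.
|ω_rod| = r ω |cosθ| / √(L² − r² sin²θ) = 0.0375·638.7·0.82511/0.09476 = 208.57 rad/s.

209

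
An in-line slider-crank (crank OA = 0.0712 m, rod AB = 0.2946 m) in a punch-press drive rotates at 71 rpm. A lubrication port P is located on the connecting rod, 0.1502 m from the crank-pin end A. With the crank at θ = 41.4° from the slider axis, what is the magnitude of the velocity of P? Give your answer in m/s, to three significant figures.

ω = 7.435 rad/s.  Crank-pin speed |V_A| = rω = 0.52938 m/s, perpendicular to OA.
Rod angle: sinφ = −(r/L) sinθ ⇒ φ = -9.197°; ω_rod = −rω cosθ/√(L²−r²sin²θ) = -1.3655 rad/s.
V_P = V_A + ω_rod × AP, with AP = 0.1502 m along the rod.
Components: V_Px = −rω sinθ − a·ω_rod·sinφ = -0.38286 m/s;  V_Py = rω cosθ + a·ω_rod·cosφ = +0.19464 m/s.
|V_P| = √(V_Px² + V_Py²) = 0.4295 m/s.

0.429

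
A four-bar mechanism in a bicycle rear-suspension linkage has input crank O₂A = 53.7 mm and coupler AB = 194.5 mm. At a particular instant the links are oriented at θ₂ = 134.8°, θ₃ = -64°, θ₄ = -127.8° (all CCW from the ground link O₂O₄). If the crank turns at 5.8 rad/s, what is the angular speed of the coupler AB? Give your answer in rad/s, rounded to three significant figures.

1.77

ω₂ = 5.8 rad/s
Differentiating the loop-closure r₂e^{iθ₂}+r₃e^{iθ₃}=r₁+r₄e^{iθ₄} gives r₂ω₂e^{iθ₂}+r₃ω₃e^{iθ₃}=r₄ω₄e^{iθ₄}.
Eliminating the other unknown: ω₃ = r₂ω₂ sin(θ₄−θ₂) / [r₃ sin(θ₃−θ₄)].
Numerator sine = +0.99167; denominator sine = +0.89726.
Result = 0.0537·5.8·(+0.99167) / (0.1945·(+0.89726)) = +1.7698 rad/s; magnitude 1.7698 rad/s.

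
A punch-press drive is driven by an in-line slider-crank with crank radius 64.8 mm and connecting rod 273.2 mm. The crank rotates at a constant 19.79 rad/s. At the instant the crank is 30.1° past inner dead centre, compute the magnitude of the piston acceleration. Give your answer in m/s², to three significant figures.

25.0

ω = 19.79 rad/s
x(θ) = r cosθ + √(L² − r² sin²θ); with ω constant, a = ω²·d²x/dθ².
d²x/dθ² = −r cosθ − r²(cos2θ)/√u − r⁴ sin²2θ/(4u^{3/2}),  u = L² − r² sin²θ = 0.0735821 m².
Substituting r = 0.0648 m, L = 0.2732 m, θ = 30.1°: d²x/dθ² = -0.063921 m.
a = ω²·d²x/dθ² = (19.79)²·(-0.063921) = -25.034 m/s²;  |a| = 25.034 m/s².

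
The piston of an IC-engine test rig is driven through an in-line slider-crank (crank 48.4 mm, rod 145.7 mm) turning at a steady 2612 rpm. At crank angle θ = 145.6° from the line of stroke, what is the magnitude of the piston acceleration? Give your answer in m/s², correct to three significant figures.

ω = 2π·2612/60 = 273.5 rad/s
x(θ) = r cosθ + √(L² − r² sin²θ); with ω constant, a = ω²·d²x/dθ².
d²x/dθ² = −r cosθ − r²(cos2θ)/√u − r⁴ sin²2θ/(4u^{3/2}),  u = L² − r² sin²θ = 0.0204808 m².
Substituting r = 0.0484 m, L = 0.1457 m, θ = 145.6°: d²x/dθ² = +0.033609 m.
a = ω²·d²x/dθ² = (273.5)²·(+0.033609) = +2514.6 m/s²;  |a| = 2514.6 m/s².

2510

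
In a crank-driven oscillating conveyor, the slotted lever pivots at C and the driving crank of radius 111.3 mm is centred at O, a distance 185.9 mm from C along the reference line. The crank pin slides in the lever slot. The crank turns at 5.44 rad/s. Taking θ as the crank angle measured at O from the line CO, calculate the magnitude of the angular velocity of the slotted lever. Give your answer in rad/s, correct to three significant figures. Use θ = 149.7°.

2.66

ω = 5.44 rad/s
Crank pin A relative to C: A = (d + r cosθ, r sinθ); lever angle φ = atan2(r sinθ, d + r cosθ).
Differentiating tanφ: φ̇ = rω(d cosθ + r)/(d² + r² + 2dr cosθ).
d² + r² + 2dr cosθ = |CA|² = 0.011218 m²;  d cosθ + r = -0.049205 m.
|ω_lever| = |0.1113·5.44·-0.049205| / 0.011218 = 2.6558 rad/s.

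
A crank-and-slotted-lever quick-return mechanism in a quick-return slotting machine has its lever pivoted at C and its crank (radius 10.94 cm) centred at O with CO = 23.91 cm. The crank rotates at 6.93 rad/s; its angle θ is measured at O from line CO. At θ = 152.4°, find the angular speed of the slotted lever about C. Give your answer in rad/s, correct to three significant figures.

3.41

ω = 6.93 rad/s
Crank pin A relative to C: A = (d + r cosθ, r sinθ); lever angle φ = atan2(r sinθ, d + r cosθ).
Differentiating tanφ: φ̇ = rω(d cosθ + r)/(d² + r² + 2dr cosθ).
d² + r² + 2dr cosθ = |CA|² = 0.0227754 m²;  d cosθ + r = -0.10249 m.
|ω_lever| = |0.1094·6.93·-0.10249| / 0.0227754 = 3.4117 rad/s.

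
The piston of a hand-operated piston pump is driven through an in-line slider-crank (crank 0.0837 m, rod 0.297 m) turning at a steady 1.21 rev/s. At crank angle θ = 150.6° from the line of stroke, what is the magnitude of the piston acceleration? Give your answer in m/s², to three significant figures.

3.48

ω = 2π·1.21 = 7.603 rad/s
x(θ) = r cosθ + √(L² − r² sin²θ); with ω constant, a = ω²·d²x/dθ².
d²x/dθ² = −r cosθ − r²(cos2θ)/√u − r⁴ sin²2θ/(4u^{3/2}),  u = L² − r² sin²θ = 0.0865207 m².
Substituting r = 0.0837 m, L = 0.297 m, θ = 150.6°: d²x/dθ² = +0.06023 m.
a = ω²·d²x/dθ² = (7.603)²·(+0.06023) = +3.4813 m/s²;  |a| = 3.4813 m/s².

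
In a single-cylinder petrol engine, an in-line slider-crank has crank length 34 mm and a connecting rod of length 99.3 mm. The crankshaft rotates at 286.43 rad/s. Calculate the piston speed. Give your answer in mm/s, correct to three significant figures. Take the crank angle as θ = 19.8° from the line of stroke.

4370

ω = 286.4 rad/s
For an in-line slider-crank, x = r cosθ + √(L² − r² sin²θ), so v = −rω sinθ·[1 + r cosθ/√(L² − r² sin²θ)].
With r = 0.034 m, L = 0.0993 m, θ = 19.8°: √(L² − r² sin²θ) = 0.09863 m.
v = −0.034·286.4·0.33874·[1 + 0.034·0.94088/0.09863] = -4.3688 m/s.
|v| = 4.3688 m/s = 4368.8 mm/s.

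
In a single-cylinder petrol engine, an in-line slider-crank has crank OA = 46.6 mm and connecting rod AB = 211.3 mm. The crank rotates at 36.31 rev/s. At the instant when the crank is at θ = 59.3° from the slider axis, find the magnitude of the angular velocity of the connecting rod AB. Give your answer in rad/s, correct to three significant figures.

ω = 228.1 rad/s (converted from 36.31 rev/s).
The rod makes angle φ with the slider axis where L sinφ = r sinθ; differentiating, L cosφ·φ̇ = r ω cosθ.
L cosφ = √(L² − r² sin²θ) = 0.20747 m.
|ω_rod| = r ω |cosθ| / √(L² − r² sin²θ) = 0.0466·228.1·0.51054/0.20747 = 26.162 rad/s.

26.2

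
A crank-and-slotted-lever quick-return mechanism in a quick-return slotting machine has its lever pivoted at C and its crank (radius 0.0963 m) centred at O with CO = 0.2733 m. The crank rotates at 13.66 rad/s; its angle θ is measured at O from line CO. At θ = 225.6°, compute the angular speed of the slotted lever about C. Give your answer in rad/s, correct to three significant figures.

ω = 13.66 rad/s
Crank pin A relative to C: A = (d + r cosθ, r sinθ); lever angle φ = atan2(r sinθ, d + r cosθ).
Differentiating tanφ: φ̇ = rω(d cosθ + r)/(d² + r² + 2dr cosθ).
d² + r² + 2dr cosθ = |CA|² = 0.047138 m²;  d cosθ + r = -0.094918 m.
|ω_lever| = |0.0963·13.66·-0.094918| / 0.047138 = 2.6488 rad/s.

2.65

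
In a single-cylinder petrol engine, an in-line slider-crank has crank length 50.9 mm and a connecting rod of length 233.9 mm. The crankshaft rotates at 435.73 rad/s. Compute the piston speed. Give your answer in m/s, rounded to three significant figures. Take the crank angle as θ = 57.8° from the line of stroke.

21.0

ω = 435.7 rad/s
For an in-line slider-crank, x = r cosθ + √(L² − r² sin²θ), so v = −rω sinθ·[1 + r cosθ/√(L² − r² sin²θ)].
With r = 0.0509 m, L = 0.2339 m, θ = 57.8°: √(L² − r² sin²θ) = 0.2299 m.
v = −0.0509·435.7·0.84619·[1 + 0.0509·0.53288/0.2299] = -20.982 m/s.
|v| = 20.982 m/s.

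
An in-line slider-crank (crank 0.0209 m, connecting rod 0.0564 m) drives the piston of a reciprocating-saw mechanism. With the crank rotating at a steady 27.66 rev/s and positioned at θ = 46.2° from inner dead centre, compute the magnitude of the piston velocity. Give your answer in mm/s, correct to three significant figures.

ω = 2π·27.7 = 173.8 rad/s
For an in-line slider-crank, x = r cosθ + √(L² − r² sin²θ), so v = −rω sinθ·[1 + r cosθ/√(L² − r² sin²θ)].
With r = 0.0209 m, L = 0.0564 m, θ = 46.2°: √(L² − r² sin²θ) = 0.054345 m.
v = −0.0209·173.8·0.72176·[1 + 0.0209·0.69214/0.054345] = -3.3195 m/s.
|v| = 3.3195 m/s = 3319.5 mm/s.

3320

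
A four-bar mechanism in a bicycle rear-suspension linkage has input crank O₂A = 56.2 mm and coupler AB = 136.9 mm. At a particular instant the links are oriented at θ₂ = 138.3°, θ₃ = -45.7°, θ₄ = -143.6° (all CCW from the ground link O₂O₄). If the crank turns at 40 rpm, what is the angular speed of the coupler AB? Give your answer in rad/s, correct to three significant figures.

ω₂ = 4.189 rad/s (from 40 rpm).
Differentiating the loop-closure r₂e^{iθ₂}+r₃e^{iθ₃}=r₁+r₄e^{iθ₄} gives r₂ω₂e^{iθ₂}+r₃ω₃e^{iθ₃}=r₄ω₄e^{iθ₄}.
Eliminating the other unknown: ω₃ = r₂ω₂ sin(θ₄−θ₂) / [r₃ sin(θ₃−θ₄)].
Numerator sine = +0.97851; denominator sine = +0.99051.
Result = 0.0562·4.189·(+0.97851) / (0.1369·(+0.99051)) = +1.6987 rad/s; magnitude 1.6987 rad/s.

1.70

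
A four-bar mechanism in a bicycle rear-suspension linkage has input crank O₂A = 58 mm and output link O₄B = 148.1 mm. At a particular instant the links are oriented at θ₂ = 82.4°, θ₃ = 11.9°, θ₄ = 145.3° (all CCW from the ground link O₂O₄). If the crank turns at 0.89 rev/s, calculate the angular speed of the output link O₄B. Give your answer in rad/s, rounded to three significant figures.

2.84

ω₂ = 5.592 rad/s (from 0.89 rev/s).
Differentiating the loop-closure r₂e^{iθ₂}+r₃e^{iθ₃}=r₁+r₄e^{iθ₄} gives r₂ω₂e^{iθ₂}+r₃ω₃e^{iθ₃}=r₄ω₄e^{iθ₄}.
Eliminating the other unknown: ω₄ = r₂ω₂ sin(θ₂−θ₃) / [r₄ sin(θ₄−θ₃)].
Numerator sine = +0.94264; denominator sine = +0.72657.
Result = 0.058·5.592·(+0.94264) / (0.1481·(+0.72657)) = +2.8412 rad/s; magnitude 2.8412 rad/s.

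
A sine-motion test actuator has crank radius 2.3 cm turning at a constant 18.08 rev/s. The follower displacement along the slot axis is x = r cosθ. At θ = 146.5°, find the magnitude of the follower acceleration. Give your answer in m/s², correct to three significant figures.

ω = 113.6 rad/s (from 18.08 rev/s).
x = r cosθ ⇒ ẍ = −rω² cosθ (ω constant).
|a| = rω²|cosθ| = 0.023·(113.6)²·|cos 146.5°| = 247.51 m/s².

248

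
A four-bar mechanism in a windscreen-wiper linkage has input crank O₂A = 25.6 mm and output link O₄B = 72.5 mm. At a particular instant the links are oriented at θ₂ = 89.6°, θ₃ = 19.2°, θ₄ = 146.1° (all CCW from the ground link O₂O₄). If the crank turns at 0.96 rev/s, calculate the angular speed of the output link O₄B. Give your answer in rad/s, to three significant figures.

ω₂ = 6.032 rad/s (from 0.96 rev/s).
Differentiating the loop-closure r₂e^{iθ₂}+r₃e^{iθ₃}=r₁+r₄e^{iθ₄} gives r₂ω₂e^{iθ₂}+r₃ω₃e^{iθ₃}=r₄ω₄e^{iθ₄}.
Eliminating the other unknown: ω₄ = r₂ω₂ sin(θ₂−θ₃) / [r₄ sin(θ₄−θ₃)].
Numerator sine = +0.94206; denominator sine = +0.79968.
Result = 0.0256·6.032·(+0.94206) / (0.0725·(+0.79968)) = +2.5091 rad/s; magnitude 2.5091 rad/s.

2.51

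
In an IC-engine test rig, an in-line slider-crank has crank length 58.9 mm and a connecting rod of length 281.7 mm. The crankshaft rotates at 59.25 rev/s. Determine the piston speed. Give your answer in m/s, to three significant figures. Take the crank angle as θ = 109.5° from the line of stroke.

19.2

ω = 2π·59.2 = 372.3 rad/s
For an in-line slider-crank, x = r cosθ + √(L² − r² sin²θ), so v = −rω sinθ·[1 + r cosθ/√(L² − r² sin²θ)].
With r = 0.0589 m, L = 0.2817 m, θ = 109.5°: √(L² − r² sin²θ) = 0.27617 m.
v = −0.0589·372.3·0.94264·[1 + 0.0589·-0.33381/0.27617] = -19.198 m/s.
|v| = 19.198 m/s.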